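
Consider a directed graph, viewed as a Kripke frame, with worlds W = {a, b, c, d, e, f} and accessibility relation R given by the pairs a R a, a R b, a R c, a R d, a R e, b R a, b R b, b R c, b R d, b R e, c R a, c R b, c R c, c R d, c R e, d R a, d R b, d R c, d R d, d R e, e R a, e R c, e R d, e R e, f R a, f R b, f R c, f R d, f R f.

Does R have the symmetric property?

No

Symmetric: no — b R e but not e R b.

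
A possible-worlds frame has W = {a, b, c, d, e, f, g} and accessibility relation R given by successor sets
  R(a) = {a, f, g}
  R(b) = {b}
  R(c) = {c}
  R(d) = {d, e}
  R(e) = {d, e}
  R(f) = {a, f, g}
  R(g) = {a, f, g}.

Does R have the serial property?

Yes

Serial: yes — every world has a successor (e.g. a R a).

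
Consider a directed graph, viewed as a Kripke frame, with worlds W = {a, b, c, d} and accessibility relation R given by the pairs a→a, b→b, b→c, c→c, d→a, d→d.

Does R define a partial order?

Reflexive: yes — every world is R-related to itself.
Transitive: yes — every two-step R-path is closed by a direct edge.
Antisymmetric: yes — no distinct pair is related both ways.
So R is a partial order.

Yes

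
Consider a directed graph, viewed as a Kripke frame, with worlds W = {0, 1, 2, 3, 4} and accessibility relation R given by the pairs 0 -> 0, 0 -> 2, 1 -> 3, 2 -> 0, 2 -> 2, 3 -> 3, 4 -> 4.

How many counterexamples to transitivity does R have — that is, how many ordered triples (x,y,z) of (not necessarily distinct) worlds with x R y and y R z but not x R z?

0

R is transitive; there are no such tuples.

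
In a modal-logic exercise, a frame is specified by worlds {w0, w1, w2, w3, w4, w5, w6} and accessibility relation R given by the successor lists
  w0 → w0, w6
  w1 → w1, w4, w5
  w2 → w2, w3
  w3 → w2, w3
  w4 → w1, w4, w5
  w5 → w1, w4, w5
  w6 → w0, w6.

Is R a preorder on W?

Reflexive: yes — every world is R-related to itself.
Transitive: yes — every two-step R-path is closed by a direct edge.
So R is a preorder.

Yes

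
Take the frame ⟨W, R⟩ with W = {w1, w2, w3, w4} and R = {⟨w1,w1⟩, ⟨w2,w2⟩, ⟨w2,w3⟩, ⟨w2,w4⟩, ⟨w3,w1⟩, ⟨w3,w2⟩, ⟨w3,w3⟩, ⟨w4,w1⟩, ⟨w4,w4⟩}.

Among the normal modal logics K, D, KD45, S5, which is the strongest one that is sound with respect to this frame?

Serial (axiom D): yes — every world has a successor (e.g. w1 R w1).
Euclidean (axiom 5): no — w2 R w3 and w2 R w4, but not w3 R w4.
Transitive (axiom 4): no — w2 R w3 and w3 R w1, but not w2 R w1.
Reflexive (axiom T): yes — every world is R-related to itself.
So F validates K, D; KD45 would additionally require R to be Euclidean and transitive. The strongest is D.

D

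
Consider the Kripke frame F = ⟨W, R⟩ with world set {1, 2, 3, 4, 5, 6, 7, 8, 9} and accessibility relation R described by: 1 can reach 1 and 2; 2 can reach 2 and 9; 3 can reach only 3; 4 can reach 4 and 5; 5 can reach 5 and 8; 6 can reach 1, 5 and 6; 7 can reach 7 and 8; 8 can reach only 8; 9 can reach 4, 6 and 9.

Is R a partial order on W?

No

Reflexive: yes — every world is R-related to itself.
Transitive: no — 1 R 2 and 2 R 9, but not 1 R 9.
Antisymmetric: yes — no distinct pair is related both ways.
So R is not a partial order.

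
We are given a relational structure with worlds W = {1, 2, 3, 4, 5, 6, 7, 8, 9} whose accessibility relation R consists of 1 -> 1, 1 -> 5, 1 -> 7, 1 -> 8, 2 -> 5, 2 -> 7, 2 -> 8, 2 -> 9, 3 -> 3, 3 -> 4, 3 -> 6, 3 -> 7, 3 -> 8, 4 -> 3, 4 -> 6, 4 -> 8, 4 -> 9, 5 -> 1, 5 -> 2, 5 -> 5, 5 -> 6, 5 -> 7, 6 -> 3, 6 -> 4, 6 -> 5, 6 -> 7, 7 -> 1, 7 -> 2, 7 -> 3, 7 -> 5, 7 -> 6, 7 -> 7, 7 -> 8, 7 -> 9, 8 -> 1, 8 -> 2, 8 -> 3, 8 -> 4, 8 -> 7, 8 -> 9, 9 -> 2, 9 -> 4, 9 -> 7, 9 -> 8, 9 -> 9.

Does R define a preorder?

Reflexive: no — 2 is not related to itself.
Transitive: no — 1 R 5 and 5 R 2, but not 1 R 2.
So R is not a preorder.

No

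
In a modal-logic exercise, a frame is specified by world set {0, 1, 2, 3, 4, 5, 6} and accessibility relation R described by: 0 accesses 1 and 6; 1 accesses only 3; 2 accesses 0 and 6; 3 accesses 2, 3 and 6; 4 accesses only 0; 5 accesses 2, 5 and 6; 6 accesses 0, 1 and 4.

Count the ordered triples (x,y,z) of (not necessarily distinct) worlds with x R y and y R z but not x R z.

Enumerating: (0,1,3), (0,6,0), (0,6,4), (1,3,2), (1,3,6), (2,0,1), (2,6,1), (2,6,4), (3,2,0), (3,6,0), (3,6,1), (3,6,4), … and 8 more.
Total: 20.

20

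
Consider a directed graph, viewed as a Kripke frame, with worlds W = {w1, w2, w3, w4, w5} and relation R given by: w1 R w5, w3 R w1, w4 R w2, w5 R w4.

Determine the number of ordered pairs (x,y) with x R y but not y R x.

4

Enumerating: (w1,w5), (w3,w1), (w4,w2), (w5,w4).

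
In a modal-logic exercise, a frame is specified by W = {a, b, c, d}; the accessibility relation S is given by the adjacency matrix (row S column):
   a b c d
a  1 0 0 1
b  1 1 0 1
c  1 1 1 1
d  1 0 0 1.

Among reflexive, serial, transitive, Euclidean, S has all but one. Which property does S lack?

Reflexive: yes — every world is S-related to itself.
Serial: yes — every world has a successor (e.g. a S a).
Transitive: yes — every two-step S-path is closed by a direct edge.
Euclidean: no — c S a and c S b, but not a S b.
Only Euclidean fails.

Euclidean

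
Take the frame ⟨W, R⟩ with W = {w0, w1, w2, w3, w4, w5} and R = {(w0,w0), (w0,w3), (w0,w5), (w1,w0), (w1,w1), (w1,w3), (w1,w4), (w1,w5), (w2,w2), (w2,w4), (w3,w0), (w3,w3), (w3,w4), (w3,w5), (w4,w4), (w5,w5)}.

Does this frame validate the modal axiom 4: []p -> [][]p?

The schema 4 characterises exactly the transitive frames.
Transitive: no — w0 R w3 and w3 R w4, but not w0 R w4.

No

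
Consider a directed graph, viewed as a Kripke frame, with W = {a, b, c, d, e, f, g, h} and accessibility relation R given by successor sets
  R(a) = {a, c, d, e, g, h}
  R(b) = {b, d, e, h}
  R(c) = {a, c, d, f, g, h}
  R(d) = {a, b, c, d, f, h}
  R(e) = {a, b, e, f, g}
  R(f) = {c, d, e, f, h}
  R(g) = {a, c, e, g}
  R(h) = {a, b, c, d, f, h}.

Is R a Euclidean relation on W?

No

Euclidean: no — a R c and a R e, but not c R e.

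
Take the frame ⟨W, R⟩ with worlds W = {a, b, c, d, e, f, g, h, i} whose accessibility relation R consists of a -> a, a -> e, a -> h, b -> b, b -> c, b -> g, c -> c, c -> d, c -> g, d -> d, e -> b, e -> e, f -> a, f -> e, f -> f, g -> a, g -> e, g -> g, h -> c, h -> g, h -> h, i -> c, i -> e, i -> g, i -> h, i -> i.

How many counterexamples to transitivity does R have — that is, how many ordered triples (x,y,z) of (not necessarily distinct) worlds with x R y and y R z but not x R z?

Enumerating: (a,e,b), (a,h,c), (a,h,g), (b,c,d), (b,g,a), (b,g,e), (c,g,a), (c,g,e), (e,b,c), (e,b,g), (f,a,h), (f,e,b), … and 8 more.
Total: 20.

20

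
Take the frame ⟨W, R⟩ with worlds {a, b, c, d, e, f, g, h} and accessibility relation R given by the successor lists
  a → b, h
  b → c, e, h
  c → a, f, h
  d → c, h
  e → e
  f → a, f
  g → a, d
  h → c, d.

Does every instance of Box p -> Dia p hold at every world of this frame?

Yes

The schema D characterises exactly the serial frames.
Serial: yes — every world has a successor (e.g. a R b).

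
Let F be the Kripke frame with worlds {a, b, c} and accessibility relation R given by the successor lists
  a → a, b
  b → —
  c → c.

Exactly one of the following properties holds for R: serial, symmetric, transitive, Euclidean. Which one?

Serial: no — b has no R-successor.
Symmetric: no — a R b but not b R a.
Transitive: yes — every two-step R-path is closed by a direct edge.
Euclidean: no — a R b and a R a, but not b R a.
Only transitive holds.

transitive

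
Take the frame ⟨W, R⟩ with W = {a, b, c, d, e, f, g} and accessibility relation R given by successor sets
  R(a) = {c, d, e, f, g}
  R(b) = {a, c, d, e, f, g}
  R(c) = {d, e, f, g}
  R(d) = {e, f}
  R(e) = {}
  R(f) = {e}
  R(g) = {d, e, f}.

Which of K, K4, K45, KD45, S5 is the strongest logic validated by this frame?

K4

Transitive (axiom 4): yes — every two-step R-path is closed by a direct edge.
Euclidean (axiom 5): no — a R d and a R c, but not d R c.
Serial (axiom D): no — e has no R-successor.
Reflexive (axiom T): no — a is not related to itself.
So F validates K, K4; K45 would additionally require R to be Euclidean. The strongest is K4.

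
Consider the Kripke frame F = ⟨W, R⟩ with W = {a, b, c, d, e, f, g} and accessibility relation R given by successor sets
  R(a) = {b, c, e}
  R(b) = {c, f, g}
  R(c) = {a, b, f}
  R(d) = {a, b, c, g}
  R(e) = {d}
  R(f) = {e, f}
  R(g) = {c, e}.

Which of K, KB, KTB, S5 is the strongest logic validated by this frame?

K

Symmetric (axiom B): no — a R b but not b R a.
Reflexive (axiom T): no — a is not related to itself.
Euclidean (axiom 5): no — a R b and a R e, but not b R e.
So F validates K; KB would additionally require R to be symmetric. The strongest is K.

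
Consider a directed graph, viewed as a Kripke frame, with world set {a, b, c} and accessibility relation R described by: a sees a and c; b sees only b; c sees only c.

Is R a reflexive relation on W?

Yes

Reflexive: yes — every world is R-related to itself.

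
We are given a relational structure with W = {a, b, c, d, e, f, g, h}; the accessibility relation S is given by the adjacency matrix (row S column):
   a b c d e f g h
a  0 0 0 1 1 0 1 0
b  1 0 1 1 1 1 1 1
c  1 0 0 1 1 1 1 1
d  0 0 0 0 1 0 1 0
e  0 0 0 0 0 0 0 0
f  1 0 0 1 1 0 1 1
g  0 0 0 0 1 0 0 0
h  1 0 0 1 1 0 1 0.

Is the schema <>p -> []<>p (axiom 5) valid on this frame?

No

By correspondence theory, 5 is valid on a frame iff S is Euclidean.
Euclidean: no — a S e and a S d, but not e S d.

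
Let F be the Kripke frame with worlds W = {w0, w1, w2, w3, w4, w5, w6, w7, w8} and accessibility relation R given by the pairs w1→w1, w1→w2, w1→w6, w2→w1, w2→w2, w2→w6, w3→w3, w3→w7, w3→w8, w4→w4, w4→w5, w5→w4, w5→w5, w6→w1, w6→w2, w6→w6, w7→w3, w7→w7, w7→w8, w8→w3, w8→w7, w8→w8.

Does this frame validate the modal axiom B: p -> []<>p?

The schema B characterises exactly the symmetric frames.
Symmetric: yes — every pair in R has its reverse in R.

Yes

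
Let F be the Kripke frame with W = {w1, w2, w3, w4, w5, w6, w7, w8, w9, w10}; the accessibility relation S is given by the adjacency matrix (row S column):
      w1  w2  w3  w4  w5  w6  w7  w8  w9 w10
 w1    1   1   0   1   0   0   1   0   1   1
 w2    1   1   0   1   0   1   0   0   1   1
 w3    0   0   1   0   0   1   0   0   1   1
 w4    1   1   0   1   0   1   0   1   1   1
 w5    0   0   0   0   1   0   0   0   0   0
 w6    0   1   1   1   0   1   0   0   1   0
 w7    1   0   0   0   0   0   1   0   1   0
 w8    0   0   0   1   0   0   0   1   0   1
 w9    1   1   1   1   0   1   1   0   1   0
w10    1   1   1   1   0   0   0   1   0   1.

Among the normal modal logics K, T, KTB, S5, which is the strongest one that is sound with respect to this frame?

KTB

Reflexive (axiom T): yes — every world is S-related to itself.
Symmetric (axiom B): yes — every pair in S has its reverse in S.
Euclidean (axiom 5): no — w1 S w10 and w1 S w7, but not w10 S w7.
So F validates K, T, KTB; S5 would additionally require S to be Euclidean. The strongest is KTB.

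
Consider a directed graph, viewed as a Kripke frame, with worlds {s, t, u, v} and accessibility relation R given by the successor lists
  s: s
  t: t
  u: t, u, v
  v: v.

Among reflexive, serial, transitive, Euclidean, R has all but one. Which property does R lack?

Reflexive: yes — every world is R-related to itself.
Serial: yes — every world has a successor (e.g. s R s).
Transitive: yes — every two-step R-path is closed by a direct edge.
Euclidean: no — u R t and u R v, but not t R v.
Only Euclidean fails.

Euclidean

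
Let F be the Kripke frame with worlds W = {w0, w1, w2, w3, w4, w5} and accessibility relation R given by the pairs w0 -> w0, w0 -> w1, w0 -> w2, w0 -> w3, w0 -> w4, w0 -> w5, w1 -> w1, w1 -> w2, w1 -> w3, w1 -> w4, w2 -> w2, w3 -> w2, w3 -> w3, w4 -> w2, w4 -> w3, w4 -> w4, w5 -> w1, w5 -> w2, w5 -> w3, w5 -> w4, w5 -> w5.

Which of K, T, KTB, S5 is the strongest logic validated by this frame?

Reflexive (axiom T): yes — every world is R-related to itself.
Symmetric (axiom B): no — w0 R w1 but not w1 R w0.
Euclidean (axiom 5): no — w0 R w1 and w0 R w5, but not w1 R w5.
So F validates K, T; KTB would additionally require R to be symmetric. The strongest is T.

T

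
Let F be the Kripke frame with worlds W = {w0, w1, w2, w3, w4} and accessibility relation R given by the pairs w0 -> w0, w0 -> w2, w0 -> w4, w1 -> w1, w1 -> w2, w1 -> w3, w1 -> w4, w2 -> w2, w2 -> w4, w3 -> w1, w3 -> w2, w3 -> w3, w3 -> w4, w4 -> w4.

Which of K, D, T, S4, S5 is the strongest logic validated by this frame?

S4

Serial (axiom D): yes — every world has a successor (e.g. w0 R w0).
Reflexive (axiom T): yes — every world is R-related to itself.
Transitive (axiom 4): yes — every two-step R-path is closed by a direct edge.
Euclidean (axiom 5): no — w0 R w4 and w0 R w2, but not w4 R w2.
So F validates K, D, T, S4; S5 would additionally require R to be Euclidean. The strongest is S4.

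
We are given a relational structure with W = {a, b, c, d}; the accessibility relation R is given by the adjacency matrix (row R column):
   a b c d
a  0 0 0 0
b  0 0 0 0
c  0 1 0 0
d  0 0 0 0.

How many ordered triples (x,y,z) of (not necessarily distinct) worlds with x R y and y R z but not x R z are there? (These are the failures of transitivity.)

R is transitive; there are no such tuples.

0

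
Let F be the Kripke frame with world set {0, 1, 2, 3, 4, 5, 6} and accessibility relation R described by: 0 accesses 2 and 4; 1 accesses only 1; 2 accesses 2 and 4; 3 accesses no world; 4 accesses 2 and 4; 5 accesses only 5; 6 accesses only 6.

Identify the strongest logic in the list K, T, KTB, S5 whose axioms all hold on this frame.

Reflexive (axiom T): no — 0 is not related to itself.
Symmetric (axiom B): no — 0 R 2 but not 2 R 0.
Euclidean (axiom 5): yes — any two successors of a common world are R-related.
So F validates K; T would additionally require R to be reflexive. The strongest is K.

K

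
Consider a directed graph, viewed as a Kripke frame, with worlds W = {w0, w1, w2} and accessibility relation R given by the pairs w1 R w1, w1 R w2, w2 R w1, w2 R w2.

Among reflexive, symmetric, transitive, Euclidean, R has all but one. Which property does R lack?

Reflexive: no — w0 is not related to itself.
Symmetric: yes — every pair in R has its reverse in R.
Transitive: yes — every two-step R-path is closed by a direct edge.
Euclidean: yes — any two successors of a common world are R-related.
Only reflexive fails.

reflexive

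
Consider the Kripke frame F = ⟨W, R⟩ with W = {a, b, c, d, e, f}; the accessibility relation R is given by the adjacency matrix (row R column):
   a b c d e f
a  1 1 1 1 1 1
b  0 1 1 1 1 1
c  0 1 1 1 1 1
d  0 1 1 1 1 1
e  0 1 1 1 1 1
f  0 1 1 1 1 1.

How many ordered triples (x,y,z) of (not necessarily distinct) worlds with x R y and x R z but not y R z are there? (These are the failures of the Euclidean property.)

Enumerating: (a,b,a), (a,c,a), (a,d,a), (a,e,a), (a,f,a).

5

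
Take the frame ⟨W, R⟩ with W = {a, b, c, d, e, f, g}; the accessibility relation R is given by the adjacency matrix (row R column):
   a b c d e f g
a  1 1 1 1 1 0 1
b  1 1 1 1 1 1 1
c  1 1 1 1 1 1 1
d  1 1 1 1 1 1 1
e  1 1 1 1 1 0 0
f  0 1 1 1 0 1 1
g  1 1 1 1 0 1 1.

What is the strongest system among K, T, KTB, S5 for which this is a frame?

KTB

Reflexive (axiom T): yes — every world is R-related to itself.
Symmetric (axiom B): yes — every pair in R has its reverse in R.
Euclidean (axiom 5): no — a R e and a R g, but not e R g.
So F validates K, T, KTB; S5 would additionally require R to be Euclidean. The strongest is KTB.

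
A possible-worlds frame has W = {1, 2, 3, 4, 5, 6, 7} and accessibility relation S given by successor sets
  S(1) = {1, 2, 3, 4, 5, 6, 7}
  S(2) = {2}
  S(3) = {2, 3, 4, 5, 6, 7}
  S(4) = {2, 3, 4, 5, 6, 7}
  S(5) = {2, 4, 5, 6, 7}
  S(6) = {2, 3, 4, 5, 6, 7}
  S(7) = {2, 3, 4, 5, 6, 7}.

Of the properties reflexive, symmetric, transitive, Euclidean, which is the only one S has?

Reflexive: yes — every world is S-related to itself.
Symmetric: no — 1 S 2 but not 2 S 1.
Transitive: no — 5 S 4 and 4 S 3, but not 5 S 3.
Euclidean: no — 1 S 2 and 1 S 3, but not 2 S 3.
Only reflexive holds.

reflexive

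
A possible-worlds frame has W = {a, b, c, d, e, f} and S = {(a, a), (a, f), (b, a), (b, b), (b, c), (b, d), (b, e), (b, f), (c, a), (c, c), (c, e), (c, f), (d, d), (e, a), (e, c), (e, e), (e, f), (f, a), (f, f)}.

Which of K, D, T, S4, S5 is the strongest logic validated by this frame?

Serial (axiom D): yes — every world has a successor (e.g. a S a).
Reflexive (axiom T): yes — every world is S-related to itself.
Transitive (axiom 4): yes — every two-step S-path is closed by a direct edge.
Euclidean (axiom 5): no — b S a and b S c, but not a S c.
So F validates K, D, T, S4; S5 would additionally require S to be Euclidean. The strongest is S4.

S4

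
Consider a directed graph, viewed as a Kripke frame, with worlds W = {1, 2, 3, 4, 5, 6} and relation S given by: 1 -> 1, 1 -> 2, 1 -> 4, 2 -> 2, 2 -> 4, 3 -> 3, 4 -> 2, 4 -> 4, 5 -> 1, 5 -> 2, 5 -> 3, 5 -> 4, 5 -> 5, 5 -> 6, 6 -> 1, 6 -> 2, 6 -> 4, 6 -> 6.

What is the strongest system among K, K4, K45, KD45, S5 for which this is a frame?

K4

Transitive (axiom 4): yes — every two-step S-path is closed by a direct edge.
Euclidean (axiom 5): no — 5 S 1 and 5 S 3, but not 1 S 3.
Serial (axiom D): yes — every world has a successor (e.g. 1 S 1).
Reflexive (axiom T): yes — every world is S-related to itself.
So F validates K, K4; K45 would additionally require S to be Euclidean. The strongest is K4.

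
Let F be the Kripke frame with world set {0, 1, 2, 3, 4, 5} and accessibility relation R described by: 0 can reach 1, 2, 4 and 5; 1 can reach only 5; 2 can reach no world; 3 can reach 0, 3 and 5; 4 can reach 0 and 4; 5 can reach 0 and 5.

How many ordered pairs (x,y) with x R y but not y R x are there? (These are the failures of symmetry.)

Enumerating: (0,1), (0,2), (1,5), (3,0), (3,5).

5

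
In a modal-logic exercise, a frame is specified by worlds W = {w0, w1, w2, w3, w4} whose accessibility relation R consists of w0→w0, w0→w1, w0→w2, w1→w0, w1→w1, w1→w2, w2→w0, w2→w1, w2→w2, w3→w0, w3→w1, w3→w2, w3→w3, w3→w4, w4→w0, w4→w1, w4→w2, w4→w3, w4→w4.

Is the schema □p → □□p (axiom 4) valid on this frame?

Yes

Axiom 4 corresponds to the accessibility relation being transitive.
Transitive: yes — every two-step R-path is closed by a direct edge.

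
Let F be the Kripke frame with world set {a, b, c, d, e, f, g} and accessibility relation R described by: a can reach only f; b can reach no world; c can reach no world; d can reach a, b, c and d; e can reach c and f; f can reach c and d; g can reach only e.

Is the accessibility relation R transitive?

Transitive: no — a R f and f R c, but not a R c.

No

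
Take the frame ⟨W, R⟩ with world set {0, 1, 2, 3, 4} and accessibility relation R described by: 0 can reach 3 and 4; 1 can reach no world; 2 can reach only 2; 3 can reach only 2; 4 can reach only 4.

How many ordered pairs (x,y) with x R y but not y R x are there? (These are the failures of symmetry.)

Enumerating: (0,3), (0,4), (3,2).

3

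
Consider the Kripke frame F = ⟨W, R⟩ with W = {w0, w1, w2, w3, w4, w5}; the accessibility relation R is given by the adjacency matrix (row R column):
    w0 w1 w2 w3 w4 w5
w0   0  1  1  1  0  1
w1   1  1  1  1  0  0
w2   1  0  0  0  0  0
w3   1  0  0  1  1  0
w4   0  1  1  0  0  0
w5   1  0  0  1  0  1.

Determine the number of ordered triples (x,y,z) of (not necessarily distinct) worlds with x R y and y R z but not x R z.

22

Enumerating: (w0,w1,w0), (w0,w2,w0), (w0,w3,w0), (w0,w3,w4), (w0,w5,w0), (w1,w0,w5), (w1,w3,w4), (w2,w0,w1), (w2,w0,w2), (w2,w0,w3), (w2,w0,w5), (w3,w0,w1), … and 10 more.
Total: 22.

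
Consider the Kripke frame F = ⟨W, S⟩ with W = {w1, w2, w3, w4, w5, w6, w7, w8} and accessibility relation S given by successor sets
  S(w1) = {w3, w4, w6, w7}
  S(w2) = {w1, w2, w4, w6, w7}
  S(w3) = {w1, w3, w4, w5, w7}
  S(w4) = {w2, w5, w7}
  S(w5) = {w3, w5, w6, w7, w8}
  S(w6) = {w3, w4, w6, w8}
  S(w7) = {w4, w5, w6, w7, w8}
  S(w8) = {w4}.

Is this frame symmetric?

Symmetric: no — w1 S w4 but not w4 S w1.

No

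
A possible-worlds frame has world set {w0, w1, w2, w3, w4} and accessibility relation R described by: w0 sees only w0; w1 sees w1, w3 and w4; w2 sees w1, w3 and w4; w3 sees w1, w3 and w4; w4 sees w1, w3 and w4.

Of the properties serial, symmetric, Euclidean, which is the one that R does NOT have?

Serial: yes — every world has a successor (e.g. w0 R w0).
Symmetric: no — w2 R w1 but not w1 R w2.
Euclidean: yes — any two successors of a common world are R-related.
Only symmetric fails.

symmetric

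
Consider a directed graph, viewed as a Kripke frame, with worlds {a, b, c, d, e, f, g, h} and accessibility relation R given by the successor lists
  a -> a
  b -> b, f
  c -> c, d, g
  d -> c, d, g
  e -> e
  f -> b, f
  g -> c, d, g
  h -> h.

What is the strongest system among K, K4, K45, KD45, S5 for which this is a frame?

S5

Transitive (axiom 4): yes — every two-step R-path is closed by a direct edge.
Euclidean (axiom 5): yes — any two successors of a common world are R-related.
Serial (axiom D): yes — every world has a successor (e.g. a R a).
Reflexive (axiom T): yes — every world is R-related to itself.
So F validates K, K4, K45, KD45, S5. The strongest is S5.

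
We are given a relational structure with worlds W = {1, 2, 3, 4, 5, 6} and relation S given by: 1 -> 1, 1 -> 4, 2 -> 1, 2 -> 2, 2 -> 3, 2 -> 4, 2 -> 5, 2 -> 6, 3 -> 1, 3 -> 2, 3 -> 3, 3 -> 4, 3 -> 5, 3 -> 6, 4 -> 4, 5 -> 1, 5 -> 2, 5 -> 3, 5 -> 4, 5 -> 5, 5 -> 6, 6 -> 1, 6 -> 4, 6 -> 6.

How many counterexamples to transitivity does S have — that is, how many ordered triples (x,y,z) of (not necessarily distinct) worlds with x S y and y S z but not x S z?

0

S is transitive; there are no such tuples.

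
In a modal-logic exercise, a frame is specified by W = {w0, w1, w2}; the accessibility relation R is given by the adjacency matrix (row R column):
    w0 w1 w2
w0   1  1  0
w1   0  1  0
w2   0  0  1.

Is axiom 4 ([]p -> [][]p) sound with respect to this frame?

By correspondence theory, 4 is valid on a frame iff R is transitive.
Transitive: yes — every two-step R-path is closed by a direct edge.

Yes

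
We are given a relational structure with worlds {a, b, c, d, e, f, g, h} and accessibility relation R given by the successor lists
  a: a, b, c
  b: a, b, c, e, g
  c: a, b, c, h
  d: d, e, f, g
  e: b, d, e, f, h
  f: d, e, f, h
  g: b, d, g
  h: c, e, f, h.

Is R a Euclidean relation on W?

Euclidean: no — b R a and b R e, but not a R e.

No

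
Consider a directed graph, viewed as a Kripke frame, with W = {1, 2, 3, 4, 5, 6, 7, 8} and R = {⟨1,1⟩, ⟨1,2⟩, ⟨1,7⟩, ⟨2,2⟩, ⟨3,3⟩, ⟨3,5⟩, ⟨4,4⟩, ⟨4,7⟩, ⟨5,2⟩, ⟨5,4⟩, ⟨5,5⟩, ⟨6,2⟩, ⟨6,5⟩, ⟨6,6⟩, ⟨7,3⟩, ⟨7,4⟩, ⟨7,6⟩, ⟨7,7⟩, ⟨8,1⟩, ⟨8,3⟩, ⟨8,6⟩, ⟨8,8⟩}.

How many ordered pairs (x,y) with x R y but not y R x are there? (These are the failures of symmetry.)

Enumerating: (1,2), (1,7), (3,5), (5,2), (5,4), (6,2), (6,5), (7,3), (7,6), (8,1), (8,3), (8,6).

12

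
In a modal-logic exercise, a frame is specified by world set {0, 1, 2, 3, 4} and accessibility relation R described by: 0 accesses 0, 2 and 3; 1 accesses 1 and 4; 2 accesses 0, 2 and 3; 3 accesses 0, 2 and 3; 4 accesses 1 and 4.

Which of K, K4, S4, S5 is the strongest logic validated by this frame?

S5

Transitive (axiom 4): yes — every two-step R-path is closed by a direct edge.
Reflexive (axiom T): yes — every world is R-related to itself.
Euclidean (axiom 5): yes — any two successors of a common world are R-related.
So F validates K, K4, S4, S5. The strongest is S5.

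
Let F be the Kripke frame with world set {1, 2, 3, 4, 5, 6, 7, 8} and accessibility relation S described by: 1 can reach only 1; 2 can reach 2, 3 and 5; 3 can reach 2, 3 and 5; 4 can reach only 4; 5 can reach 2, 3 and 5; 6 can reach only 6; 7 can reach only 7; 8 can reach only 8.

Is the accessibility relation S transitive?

Transitive: yes — every two-step S-path is closed by a direct edge.

Yes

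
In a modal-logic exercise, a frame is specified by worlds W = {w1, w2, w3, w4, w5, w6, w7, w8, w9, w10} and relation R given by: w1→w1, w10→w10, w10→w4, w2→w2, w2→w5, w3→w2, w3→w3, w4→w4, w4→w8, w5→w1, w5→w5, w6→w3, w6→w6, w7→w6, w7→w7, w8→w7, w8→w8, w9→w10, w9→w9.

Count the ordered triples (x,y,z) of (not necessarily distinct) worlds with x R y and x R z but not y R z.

9

Enumerating: (w10,w4,w10), (w2,w5,w2), (w3,w2,w3), (w4,w8,w4), (w5,w1,w5), (w6,w3,w6), (w7,w6,w7), (w8,w7,w8), (w9,w10,w9).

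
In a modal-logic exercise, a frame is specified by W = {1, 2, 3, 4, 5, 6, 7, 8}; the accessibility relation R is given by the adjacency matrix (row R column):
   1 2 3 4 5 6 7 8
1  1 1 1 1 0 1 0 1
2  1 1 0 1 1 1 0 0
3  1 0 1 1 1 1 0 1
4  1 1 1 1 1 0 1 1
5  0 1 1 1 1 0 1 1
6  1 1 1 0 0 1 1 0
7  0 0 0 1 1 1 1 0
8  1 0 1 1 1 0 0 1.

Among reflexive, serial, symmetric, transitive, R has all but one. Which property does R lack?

transitive

Reflexive: yes — every world is R-related to itself.
Serial: yes — every world has a successor (e.g. 1 R 1).
Symmetric: yes — every pair in R has its reverse in R.
Transitive: no — 1 R 2 and 2 R 5, but not 1 R 5.
Only transitive fails.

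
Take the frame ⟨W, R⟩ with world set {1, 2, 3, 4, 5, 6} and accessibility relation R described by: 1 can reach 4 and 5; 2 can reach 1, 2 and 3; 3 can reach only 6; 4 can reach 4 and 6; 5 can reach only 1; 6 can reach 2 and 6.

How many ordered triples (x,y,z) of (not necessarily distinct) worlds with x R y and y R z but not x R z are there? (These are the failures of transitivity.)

Enumerating: (1,4,6), (1,5,1), (2,1,4), (2,1,5), (2,3,6), (3,6,2), (4,6,2), (5,1,4), (5,1,5), (6,2,1), (6,2,3).

11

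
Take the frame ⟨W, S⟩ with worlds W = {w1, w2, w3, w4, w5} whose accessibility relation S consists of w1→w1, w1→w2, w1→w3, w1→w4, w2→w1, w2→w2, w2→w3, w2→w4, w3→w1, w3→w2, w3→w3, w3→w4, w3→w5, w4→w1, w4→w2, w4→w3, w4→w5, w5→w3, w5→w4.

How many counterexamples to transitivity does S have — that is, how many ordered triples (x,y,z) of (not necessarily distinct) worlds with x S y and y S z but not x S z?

14

Enumerating: (w1,w3,w5), (w1,w4,w5), (w2,w3,w5), (w2,w4,w5), (w4,w1,w4), (w4,w2,w4), (w4,w3,w4), (w4,w5,w4), (w5,w3,w1), (w5,w3,w2), (w5,w3,w5), (w5,w4,w1), (w5,w4,w2), (w5,w4,w5).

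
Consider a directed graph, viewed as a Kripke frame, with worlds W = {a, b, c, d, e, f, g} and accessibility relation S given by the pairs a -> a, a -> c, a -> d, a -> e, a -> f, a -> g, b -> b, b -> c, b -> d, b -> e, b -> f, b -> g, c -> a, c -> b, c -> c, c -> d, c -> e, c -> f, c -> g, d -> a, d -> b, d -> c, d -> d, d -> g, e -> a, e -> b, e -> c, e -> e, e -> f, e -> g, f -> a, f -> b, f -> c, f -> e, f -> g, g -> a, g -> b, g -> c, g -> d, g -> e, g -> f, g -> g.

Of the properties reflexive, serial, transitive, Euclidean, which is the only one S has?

serial

Reflexive: no — f is not related to itself.
Serial: yes — every world has a successor (e.g. a S a).
Transitive: no — a S c and c S b, but not a S b.
Euclidean: no — a S d and a S e, but not d S e.
Only serial holds.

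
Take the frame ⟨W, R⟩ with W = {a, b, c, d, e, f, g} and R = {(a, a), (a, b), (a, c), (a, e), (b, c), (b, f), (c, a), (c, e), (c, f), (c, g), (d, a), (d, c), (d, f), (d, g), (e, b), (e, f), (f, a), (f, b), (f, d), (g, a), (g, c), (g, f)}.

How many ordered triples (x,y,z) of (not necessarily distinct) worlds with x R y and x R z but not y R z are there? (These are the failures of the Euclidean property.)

Enumerating: (a,b,a), (a,b,b), (a,b,e), (a,c,b), (a,c,c), (a,e,a), (a,e,c), (a,e,e), (b,c,c), (b,f,c), (b,f,f), (c,a,f), … and 28 more.
Total: 40.

40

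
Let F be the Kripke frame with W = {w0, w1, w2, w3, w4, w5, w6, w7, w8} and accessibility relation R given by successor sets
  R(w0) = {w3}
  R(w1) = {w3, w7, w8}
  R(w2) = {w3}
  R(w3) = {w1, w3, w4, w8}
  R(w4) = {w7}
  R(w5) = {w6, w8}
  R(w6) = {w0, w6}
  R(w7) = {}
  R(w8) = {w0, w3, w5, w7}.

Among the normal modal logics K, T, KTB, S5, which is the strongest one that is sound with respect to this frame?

K

Reflexive (axiom T): no — w0 is not related to itself.
Symmetric (axiom B): no — w0 R w3 but not w3 R w0.
Euclidean (axiom 5): no — w1 R w3 and w1 R w7, but not w3 R w7.
So F validates K; T would additionally require R to be reflexive. The strongest is K.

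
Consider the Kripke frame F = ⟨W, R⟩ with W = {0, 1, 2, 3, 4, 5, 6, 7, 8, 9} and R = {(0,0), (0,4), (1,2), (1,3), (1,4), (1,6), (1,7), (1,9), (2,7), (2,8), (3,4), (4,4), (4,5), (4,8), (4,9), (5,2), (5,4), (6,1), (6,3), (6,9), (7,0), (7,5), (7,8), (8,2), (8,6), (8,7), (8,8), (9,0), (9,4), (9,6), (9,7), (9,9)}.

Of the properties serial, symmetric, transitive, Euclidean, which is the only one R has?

serial

Serial: yes — every world has a successor (e.g. 0 R 0).
Symmetric: no — 0 R 4 but not 4 R 0.
Transitive: no — 0 R 4 and 4 R 5, but not 0 R 5.
Euclidean: no — 1 R 2 and 1 R 3, but not 2 R 3.
Only serial holds.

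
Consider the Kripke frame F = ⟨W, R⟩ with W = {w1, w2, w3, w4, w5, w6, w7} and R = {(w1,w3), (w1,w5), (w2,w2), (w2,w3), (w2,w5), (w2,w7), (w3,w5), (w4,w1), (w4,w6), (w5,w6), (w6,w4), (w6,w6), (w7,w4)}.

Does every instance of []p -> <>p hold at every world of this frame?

By correspondence theory, D is valid on a frame iff R is serial.
Serial: yes — every world has a successor (e.g. w1 R w3).

Yes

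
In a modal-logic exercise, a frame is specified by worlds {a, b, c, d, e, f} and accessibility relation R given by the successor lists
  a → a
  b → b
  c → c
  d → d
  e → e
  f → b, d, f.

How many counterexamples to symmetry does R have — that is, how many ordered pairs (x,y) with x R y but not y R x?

Enumerating: (f,b), (f,d).

2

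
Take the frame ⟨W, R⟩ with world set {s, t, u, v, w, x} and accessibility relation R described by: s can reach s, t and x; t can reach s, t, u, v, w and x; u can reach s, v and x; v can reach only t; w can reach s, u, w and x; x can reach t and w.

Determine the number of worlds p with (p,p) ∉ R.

3

Enumerating: u, v, x.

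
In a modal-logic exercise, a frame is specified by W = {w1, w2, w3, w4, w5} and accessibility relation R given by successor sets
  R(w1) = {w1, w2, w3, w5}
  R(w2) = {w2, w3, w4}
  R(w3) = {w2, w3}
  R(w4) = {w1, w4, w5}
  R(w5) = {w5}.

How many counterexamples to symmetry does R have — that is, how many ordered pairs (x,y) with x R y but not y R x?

Enumerating: (w1,w2), (w1,w3), (w1,w5), (w2,w4), (w4,w1), (w4,w5).

6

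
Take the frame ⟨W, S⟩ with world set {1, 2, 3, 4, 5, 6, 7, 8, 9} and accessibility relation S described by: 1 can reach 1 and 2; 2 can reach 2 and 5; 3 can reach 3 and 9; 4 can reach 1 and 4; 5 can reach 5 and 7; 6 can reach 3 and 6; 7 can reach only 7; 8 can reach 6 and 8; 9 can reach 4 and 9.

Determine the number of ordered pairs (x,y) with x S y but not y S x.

8

Enumerating: (1,2), (2,5), (3,9), (4,1), (5,7), (6,3), (8,6), (9,4).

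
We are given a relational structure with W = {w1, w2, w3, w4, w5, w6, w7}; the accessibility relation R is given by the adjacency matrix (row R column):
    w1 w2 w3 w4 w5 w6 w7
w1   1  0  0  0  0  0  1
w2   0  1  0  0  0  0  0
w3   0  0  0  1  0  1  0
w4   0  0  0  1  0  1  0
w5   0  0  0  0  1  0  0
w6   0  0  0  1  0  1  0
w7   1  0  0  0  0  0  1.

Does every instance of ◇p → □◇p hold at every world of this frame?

The schema 5 characterises exactly the Euclidean frames.
Euclidean: yes — any two successors of a common world are R-related.

Yes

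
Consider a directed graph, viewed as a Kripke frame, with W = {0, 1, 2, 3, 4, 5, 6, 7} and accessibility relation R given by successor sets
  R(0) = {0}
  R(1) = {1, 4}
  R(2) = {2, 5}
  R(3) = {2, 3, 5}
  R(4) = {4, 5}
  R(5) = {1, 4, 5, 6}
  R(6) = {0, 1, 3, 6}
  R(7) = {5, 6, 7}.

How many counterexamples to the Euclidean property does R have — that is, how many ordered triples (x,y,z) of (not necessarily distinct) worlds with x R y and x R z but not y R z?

Enumerating: (1,4,1), (2,5,2), (3,2,3), (3,5,2), (3,5,3), (5,1,5), (5,1,6), (5,4,1), (5,4,6), (5,6,4), (5,6,5), (6,0,1), … and 11 more.
Total: 23.

23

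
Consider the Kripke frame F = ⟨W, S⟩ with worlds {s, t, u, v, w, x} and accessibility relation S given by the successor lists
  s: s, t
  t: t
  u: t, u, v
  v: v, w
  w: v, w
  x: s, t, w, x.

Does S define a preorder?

No

Reflexive: yes — every world is S-related to itself.
Transitive: no — u S v and v S w, but not u S w.
So S is not a preorder.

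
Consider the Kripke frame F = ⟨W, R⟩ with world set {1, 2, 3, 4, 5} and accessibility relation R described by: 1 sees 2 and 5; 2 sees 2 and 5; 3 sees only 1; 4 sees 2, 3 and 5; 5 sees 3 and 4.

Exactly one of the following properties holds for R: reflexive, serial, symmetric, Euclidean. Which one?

serial

Reflexive: no — 1 is not related to itself.
Serial: yes — every world has a successor (e.g. 1 R 2).
Symmetric: no — 1 R 2 but not 2 R 1.
Euclidean: no — 1 R 5 and 1 R 2, but not 5 R 2.
Only serial holds.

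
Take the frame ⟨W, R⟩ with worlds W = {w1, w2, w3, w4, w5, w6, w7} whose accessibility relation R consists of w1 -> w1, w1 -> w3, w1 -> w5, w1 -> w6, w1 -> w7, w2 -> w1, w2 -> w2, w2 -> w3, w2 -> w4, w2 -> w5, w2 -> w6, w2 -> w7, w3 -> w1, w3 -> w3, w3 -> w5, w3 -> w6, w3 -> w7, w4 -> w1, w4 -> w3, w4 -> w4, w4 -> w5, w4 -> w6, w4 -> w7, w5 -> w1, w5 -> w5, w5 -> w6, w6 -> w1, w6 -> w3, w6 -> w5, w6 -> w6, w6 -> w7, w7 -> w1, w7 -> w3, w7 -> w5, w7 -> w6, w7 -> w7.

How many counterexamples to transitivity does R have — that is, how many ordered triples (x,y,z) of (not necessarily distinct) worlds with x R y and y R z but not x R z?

Enumerating: (w5,w1,w3), (w5,w1,w7), (w5,w6,w3), (w5,w6,w7).

4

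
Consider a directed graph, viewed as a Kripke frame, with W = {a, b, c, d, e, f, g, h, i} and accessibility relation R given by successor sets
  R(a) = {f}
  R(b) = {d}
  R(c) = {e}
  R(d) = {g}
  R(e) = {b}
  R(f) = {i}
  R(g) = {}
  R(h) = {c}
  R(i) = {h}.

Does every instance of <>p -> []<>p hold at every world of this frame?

Axiom 5 corresponds to the accessibility relation being Euclidean.
Euclidean: no — a R f and a R f, but not f R f.

No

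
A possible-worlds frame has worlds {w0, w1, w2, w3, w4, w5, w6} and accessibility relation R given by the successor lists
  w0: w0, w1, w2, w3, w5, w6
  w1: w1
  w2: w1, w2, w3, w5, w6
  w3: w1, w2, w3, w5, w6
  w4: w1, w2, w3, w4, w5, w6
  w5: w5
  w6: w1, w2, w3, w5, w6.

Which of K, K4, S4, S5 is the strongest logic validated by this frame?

Transitive (axiom 4): yes — every two-step R-path is closed by a direct edge.
Reflexive (axiom T): yes — every world is R-related to itself.
Euclidean (axiom 5): no — w0 R w1 and w0 R w2, but not w1 R w2.
So F validates K, K4, S4; S5 would additionally require R to be Euclidean. The strongest is S4.

S4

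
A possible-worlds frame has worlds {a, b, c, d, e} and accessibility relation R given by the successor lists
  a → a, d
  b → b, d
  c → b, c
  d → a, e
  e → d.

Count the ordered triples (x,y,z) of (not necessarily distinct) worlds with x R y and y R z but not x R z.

8

Enumerating: (a,d,e), (b,d,a), (b,d,e), (c,b,d), (d,a,d), (d,e,d), (e,d,a), (e,d,e).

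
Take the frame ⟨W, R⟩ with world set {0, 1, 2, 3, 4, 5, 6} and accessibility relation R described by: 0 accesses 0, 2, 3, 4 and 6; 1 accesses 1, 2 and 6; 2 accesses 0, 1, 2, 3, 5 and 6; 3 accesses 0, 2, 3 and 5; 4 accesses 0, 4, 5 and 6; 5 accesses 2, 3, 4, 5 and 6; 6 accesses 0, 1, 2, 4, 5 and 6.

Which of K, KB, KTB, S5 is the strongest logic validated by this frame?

KTB

Symmetric (axiom B): yes — every pair in R has its reverse in R.
Reflexive (axiom T): yes — every world is R-related to itself.
Euclidean (axiom 5): no — 0 R 2 and 0 R 4, but not 2 R 4.
So F validates K, KB, KTB; S5 would additionally require R to be Euclidean. The strongest is KTB.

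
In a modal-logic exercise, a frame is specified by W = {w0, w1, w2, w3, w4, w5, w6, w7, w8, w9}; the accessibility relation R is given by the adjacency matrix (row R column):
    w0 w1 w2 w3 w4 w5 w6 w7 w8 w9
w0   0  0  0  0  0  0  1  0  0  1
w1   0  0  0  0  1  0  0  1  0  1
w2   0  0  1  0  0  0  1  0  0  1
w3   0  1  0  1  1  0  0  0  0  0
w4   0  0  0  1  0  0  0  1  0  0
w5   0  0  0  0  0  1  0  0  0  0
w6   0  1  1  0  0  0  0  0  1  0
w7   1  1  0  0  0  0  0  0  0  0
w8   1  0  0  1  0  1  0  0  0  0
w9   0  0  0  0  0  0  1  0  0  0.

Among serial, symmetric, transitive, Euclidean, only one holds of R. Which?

Serial: yes — every world has a successor (e.g. w0 R w6).
Symmetric: no — w0 R w6 but not w6 R w0.
Transitive: no — w0 R w6 and w6 R w1, but not w0 R w1.
Euclidean: no — w0 R w6 and w0 R w9, but not w6 R w9.
Only serial holds.

serial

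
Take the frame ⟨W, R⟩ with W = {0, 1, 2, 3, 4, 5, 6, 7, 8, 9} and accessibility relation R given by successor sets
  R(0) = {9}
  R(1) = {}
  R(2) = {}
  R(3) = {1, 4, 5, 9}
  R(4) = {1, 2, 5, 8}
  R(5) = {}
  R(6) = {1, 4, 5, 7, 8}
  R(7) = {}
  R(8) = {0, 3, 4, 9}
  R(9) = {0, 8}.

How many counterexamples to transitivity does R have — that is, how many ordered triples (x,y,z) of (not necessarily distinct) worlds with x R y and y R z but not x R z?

Enumerating: (0,9,0), (0,9,8), (3,4,2), (3,4,8), (3,9,0), (3,9,8), (4,8,0), (4,8,3), (4,8,4), (4,8,9), (6,4,2), (6,8,0), … and 13 more.
Total: 25.

25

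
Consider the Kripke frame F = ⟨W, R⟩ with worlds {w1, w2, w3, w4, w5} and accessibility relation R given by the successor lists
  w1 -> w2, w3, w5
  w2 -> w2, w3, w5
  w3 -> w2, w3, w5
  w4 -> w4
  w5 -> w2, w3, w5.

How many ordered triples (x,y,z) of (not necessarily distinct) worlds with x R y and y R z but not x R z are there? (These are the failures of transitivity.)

0

R is transitive; there are no such tuples.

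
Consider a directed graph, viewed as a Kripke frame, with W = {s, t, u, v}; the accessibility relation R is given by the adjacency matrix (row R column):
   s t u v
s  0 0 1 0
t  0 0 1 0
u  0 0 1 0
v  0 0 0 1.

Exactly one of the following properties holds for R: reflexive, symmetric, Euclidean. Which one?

Euclidean

Reflexive: no — s is not related to itself.
Symmetric: no — s R u but not u R s.
Euclidean: yes — any two successors of a common world are R-related.
Only Euclidean holds.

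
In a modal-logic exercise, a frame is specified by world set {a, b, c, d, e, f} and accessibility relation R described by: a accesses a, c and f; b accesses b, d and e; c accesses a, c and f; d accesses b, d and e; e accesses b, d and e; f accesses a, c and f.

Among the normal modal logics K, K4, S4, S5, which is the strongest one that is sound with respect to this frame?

Transitive (axiom 4): yes — every two-step R-path is closed by a direct edge.
Reflexive (axiom T): yes — every world is R-related to itself.
Euclidean (axiom 5): yes — any two successors of a common world are R-related.
So F validates K, K4, S4, S5. The strongest is S5.

S5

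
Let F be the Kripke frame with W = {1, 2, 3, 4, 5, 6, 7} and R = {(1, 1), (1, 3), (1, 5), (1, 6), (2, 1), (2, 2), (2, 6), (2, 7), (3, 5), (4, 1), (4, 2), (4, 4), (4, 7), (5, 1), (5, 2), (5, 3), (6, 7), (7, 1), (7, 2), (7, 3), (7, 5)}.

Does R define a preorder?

Reflexive: no — 3 is not related to itself.
Transitive: no — 1 R 5 and 5 R 2, but not 1 R 2.
So R is not a preorder.

No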